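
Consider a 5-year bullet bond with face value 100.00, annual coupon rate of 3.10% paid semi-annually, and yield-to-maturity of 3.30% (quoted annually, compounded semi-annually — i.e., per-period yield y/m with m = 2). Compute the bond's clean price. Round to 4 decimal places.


Coupon per period c = face * coupon_rate / m = 1.550000
Periods per year m = 2; per-period yield y/m = 0.016500
Number of cashflows N = 10
Cashflows (t years, CF_t, discount factor 1/(1+y/m)^(m*t), PV):
  t = 0.5000: CF_t = 1.550000, DF = 0.983768, PV = 1.524840
  t = 1.0000: CF_t = 1.550000, DF = 0.967799, PV = 1.500089
  t = 1.5000: CF_t = 1.550000, DF = 0.952090, PV = 1.475739
  t = 2.0000: CF_t = 1.550000, DF = 0.936635, PV = 1.451785
  t = 2.5000: CF_t = 1.550000, DF = 0.921432, PV = 1.428219
  t = 3.0000: CF_t = 1.550000, DF = 0.906475, PV = 1.405036
  t = 3.5000: CF_t = 1.550000, DF = 0.891761, PV = 1.382229
  t = 4.0000: CF_t = 1.550000, DF = 0.877285, PV = 1.359792
  t = 4.5000: CF_t = 1.550000, DF = 0.863045, PV = 1.337720
  t = 5.0000: CF_t = 101.550000, DF = 0.849036, PV = 86.219619
Price P = sum_t PV_t = 99.085067

Answer: Price = 99.0851


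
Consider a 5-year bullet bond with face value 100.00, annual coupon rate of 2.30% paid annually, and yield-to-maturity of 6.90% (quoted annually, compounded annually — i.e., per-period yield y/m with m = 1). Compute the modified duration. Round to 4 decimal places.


Coupon per period c = face * coupon_rate / m = 2.300000
Periods per year m = 1; per-period yield y/m = 0.069000
Number of cashflows N = 5
Cashflows (t years, CF_t, discount factor 1/(1+y/m)^(m*t), PV):
  t = 1.0000: CF_t = 2.300000, DF = 0.935454, PV = 2.151543
  t = 2.0000: CF_t = 2.300000, DF = 0.875074, PV = 2.012669
  t = 3.0000: CF_t = 2.300000, DF = 0.818591, PV = 1.882759
  t = 4.0000: CF_t = 2.300000, DF = 0.765754, PV = 1.761234
  t = 5.0000: CF_t = 102.300000, DF = 0.716327, PV = 73.280278
Price P = sum_t PV_t = 81.088483
First compute Macaulay numerator sum_t t * PV_t:
  t * PV_t at t = 1.0000: 2.151543
  t * PV_t at t = 2.0000: 4.025339
  t * PV_t at t = 3.0000: 5.648277
  t * PV_t at t = 4.0000: 7.044935
  t * PV_t at t = 5.0000: 366.401390
Macaulay duration D = 385.271484 / 81.088483 = 4.751248
Modified duration = D / (1 + y/m) = 4.751248 / (1 + 0.069000) = 4.444572

Answer: Modified duration = 4.4446


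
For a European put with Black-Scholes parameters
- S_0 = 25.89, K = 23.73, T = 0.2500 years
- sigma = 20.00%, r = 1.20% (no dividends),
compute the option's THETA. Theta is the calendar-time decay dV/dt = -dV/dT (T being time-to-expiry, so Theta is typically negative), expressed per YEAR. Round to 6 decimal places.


d1 = 0.9511672332; d2 = 0.8511672332
phi(d1) = 0.2537773209; exp(-qT) = 1.0000000000; exp(-rT) = 0.9970044955
Theta = -S*exp(-qT)*phi(d1)*sigma/(2*sqrt(T)) + r*K*exp(-rT)*N(-d2) - q*S*exp(-qT)*N(-d1)
N(-d1) = 0.1707597446; N(-d2) = 0.1973382309; sqrt(T) = 0.5000000000
Term 1 = -25.8900 * 1.0000000000 * 0.2537773209 * 0.2000 / (2 * 0.5000000000) = -1.3140589676
Term 2 = 0.0120 * 23.7300 * 0.9970044955 * 0.1973382309 = 0.0560257051
Term 3 = 0 (no dividend yield, q = 0)
Theta = -1.3140589676 + (0.0560257051) + (0.0000000000) = -1.258033

Answer: Theta = -1.258033


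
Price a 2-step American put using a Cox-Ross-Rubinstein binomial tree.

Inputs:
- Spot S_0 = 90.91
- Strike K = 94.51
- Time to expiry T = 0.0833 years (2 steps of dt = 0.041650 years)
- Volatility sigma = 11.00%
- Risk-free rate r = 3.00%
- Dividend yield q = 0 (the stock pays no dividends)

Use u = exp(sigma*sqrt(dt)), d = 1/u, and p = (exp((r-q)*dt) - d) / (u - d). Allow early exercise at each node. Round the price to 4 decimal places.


Answer: Price = V(0,0) = 3.6000

Derivation:
dt = T/N = 0.041650
u = exp(sigma*sqrt(dt)) = 1.022703; d = 1/u = 0.977801
p = (exp((r-q)*dt) - d) / (u - d) = 0.522233
Discount per step: exp(-r*dt) = 0.998751
Stock lattice S(k, i) with i counting down-moves:
  k=0: S(0,0) = 90.9100
  k=1: S(1,0) = 92.9739; S(1,1) = 88.8919
  k=2: S(2,0) = 95.0847; S(2,1) = 90.9100; S(2,2) = 86.9186
Terminal payoffs V(N, i) = max(K - S_T, 0):
  V(2,0) = 0.000000; V(2,1) = 3.600000; V(2,2) = 7.591432
Backward induction: V(k, i) = exp(-r*dt) * [p * V(k+1, i) + (1-p) * V(k+1, i+1)]; then take max(V_cont, immediate exercise) for American.
  V(1,0) = exp(-r*dt) * [p*0.000000 + (1-p)*3.600000] = 1.717815; exercise = 1.536066; V(1,0) = max -> 1.717815
  V(1,1) = exp(-r*dt) * [p*3.600000 + (1-p)*7.591432] = 5.500100; exercise = 5.618116; V(1,1) = max -> 5.618116
  V(0,0) = exp(-r*dt) * [p*1.717815 + (1-p)*5.618116] = 3.576780; exercise = 3.600000; V(0,0) = max -> 3.600000


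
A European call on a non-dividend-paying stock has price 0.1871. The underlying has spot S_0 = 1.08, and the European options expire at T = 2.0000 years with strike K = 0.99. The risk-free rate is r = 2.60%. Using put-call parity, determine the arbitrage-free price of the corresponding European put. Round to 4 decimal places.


Answer: Put price = 0.0469

Derivation:
Put-call parity: C - P = S_0 * exp(-qT) - K * exp(-rT).
S_0 * exp(-qT) = 1.0800 * 1.00000000 = 1.08000000
K * exp(-rT) = 0.9900 * 0.94932887 = 0.93983558
P = C - S*exp(-qT) + K*exp(-rT)
P = 0.1871 - 1.08000000 + 0.93983558 = 0.0469


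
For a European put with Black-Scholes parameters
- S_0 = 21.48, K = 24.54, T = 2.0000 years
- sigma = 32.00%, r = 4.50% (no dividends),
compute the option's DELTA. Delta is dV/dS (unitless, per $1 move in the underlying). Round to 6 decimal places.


Answer: Delta = -0.447945

Derivation:
d1 = 0.1308541544; d2 = -0.3216941855
phi(d1) = 0.3955413532; exp(-qT) = 1.0000000000; exp(-rT) = 0.9139311853
N(-d1) = 0.4479453411
Delta = -exp(-qT) * N(-d1) = -1.0000000000 * 0.4479453411 = -0.447945


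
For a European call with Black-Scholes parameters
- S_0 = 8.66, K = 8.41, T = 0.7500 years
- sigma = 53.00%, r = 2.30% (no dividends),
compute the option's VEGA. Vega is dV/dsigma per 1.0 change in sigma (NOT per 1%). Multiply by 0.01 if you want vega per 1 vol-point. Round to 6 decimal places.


d1 = 0.3308995890; d2 = -0.1280938750
phi(d1) = 0.3776883848; exp(-qT) = 1.0000000000; exp(-rT) = 0.9828979294
Vega = S * exp(-qT) * phi(d1) * sqrt(T) = 8.6600 * 1.0000000000 * 0.3776883848 * 0.8660254038 = 2.832580

Answer: Vega = 2.832580


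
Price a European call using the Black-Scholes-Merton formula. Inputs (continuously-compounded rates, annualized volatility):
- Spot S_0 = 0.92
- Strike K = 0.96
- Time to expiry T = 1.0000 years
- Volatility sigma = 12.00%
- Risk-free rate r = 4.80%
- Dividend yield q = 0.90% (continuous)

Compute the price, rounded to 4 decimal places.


d1 = (ln(S/K) + (r - q + 0.5*sigma^2) * T) / (sigma * sqrt(T)) = 0.03033655
d2 = d1 - sigma * sqrt(T) = -0.08966345
exp(-rT) = 0.95313379; exp(-qT) = 0.99104038
C = S_0 * exp(-qT) * N(d1) - K * exp(-rT) * N(d2)
N(d1) = 0.51210067; N(d2) = 0.46427733
C = 0.9200 * 0.99104038 * 0.51210067 - 0.9600 * 0.95313379 * 0.46427733 = 0.0421

Answer: Price = 0.0421


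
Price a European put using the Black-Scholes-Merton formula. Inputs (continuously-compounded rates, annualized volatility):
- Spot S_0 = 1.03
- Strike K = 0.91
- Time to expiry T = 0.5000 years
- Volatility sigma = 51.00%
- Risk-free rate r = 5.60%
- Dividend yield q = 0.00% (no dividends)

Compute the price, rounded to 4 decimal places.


d1 = (ln(S/K) + (r - q + 0.5*sigma^2) * T) / (sigma * sqrt(T)) = 0.60144141
d2 = d1 - sigma * sqrt(T) = 0.24081695
exp(-rT) = 0.97238837; exp(-qT) = 1.00000000
P = K * exp(-rT) * N(-d2) - S_0 * exp(-qT) * N(-d1)
N(-d1) = 0.27377301; N(-d2) = 0.40484850
P = 0.9100 * 0.97238837 * 0.40484850 - 1.0300 * 1.00000000 * 0.27377301 = 0.0763

Answer: Price = 0.0763


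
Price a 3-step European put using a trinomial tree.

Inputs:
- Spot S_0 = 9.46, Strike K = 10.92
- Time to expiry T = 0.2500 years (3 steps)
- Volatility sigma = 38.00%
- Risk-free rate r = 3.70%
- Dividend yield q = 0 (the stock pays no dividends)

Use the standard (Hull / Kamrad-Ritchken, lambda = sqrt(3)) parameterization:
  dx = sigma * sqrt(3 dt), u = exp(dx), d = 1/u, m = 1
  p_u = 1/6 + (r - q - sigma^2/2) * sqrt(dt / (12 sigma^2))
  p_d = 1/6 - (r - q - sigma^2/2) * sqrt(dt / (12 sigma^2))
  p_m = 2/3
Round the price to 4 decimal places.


Answer: Price = V(0,0) = 1.6444

Derivation:
dt = T/N = 0.083333; dx = sigma*sqrt(3*dt) = 0.190000
u = exp(dx) = 1.209250; d = 1/u = 0.826959
p_u = 0.158947, p_m = 0.666667, p_d = 0.174386
Discount per step: exp(-r*dt) = 0.996921
Stock lattice S(k, j) with j the centered position index:
  k=0: S(0,+0) = 9.4600
  k=1: S(1,-1) = 7.8230; S(1,+0) = 9.4600; S(1,+1) = 11.4395
  k=2: S(2,-2) = 6.4693; S(2,-1) = 7.8230; S(2,+0) = 9.4600; S(2,+1) = 11.4395; S(2,+2) = 13.8332
  k=3: S(3,-3) = 5.3499; S(3,-2) = 6.4693; S(3,-1) = 7.8230; S(3,+0) = 9.4600; S(3,+1) = 11.4395; S(3,+2) = 13.8332; S(3,+3) = 16.7278
Terminal payoffs V(N, j) = max(K - S_T, 0):
  V(3,-3) = 5.570129; V(3,-2) = 4.450671; V(3,-1) = 3.096967; V(3,+0) = 1.460000; V(3,+1) = 0.000000; V(3,+2) = 0.000000; V(3,+3) = 0.000000
Backward induction: V(k, j) = exp(-r*dt) * [p_u * V(k+1, j+1) + p_m * V(k+1, j) + p_d * V(k+1, j-1)]
  V(2,-2) = exp(-r*dt) * [p_u*3.096967 + p_m*4.450671 + p_d*5.570129] = 4.417081
  V(2,-1) = exp(-r*dt) * [p_u*1.460000 + p_m*3.096967 + p_d*4.450671] = 3.063382
  V(2,+0) = exp(-r*dt) * [p_u*0.000000 + p_m*1.460000 + p_d*3.096967] = 1.508742
  V(2,+1) = exp(-r*dt) * [p_u*0.000000 + p_m*0.000000 + p_d*1.460000] = 0.253820
  V(2,+2) = exp(-r*dt) * [p_u*0.000000 + p_m*0.000000 + p_d*0.000000] = 0.000000
  V(1,-1) = exp(-r*dt) * [p_u*1.508742 + p_m*3.063382 + p_d*4.417081] = 3.042945
  V(1,+0) = exp(-r*dt) * [p_u*0.253820 + p_m*1.508742 + p_d*3.063382] = 1.575517
  V(1,+1) = exp(-r*dt) * [p_u*0.000000 + p_m*0.253820 + p_d*1.508742] = 0.430986
  V(0,+0) = exp(-r*dt) * [p_u*0.430986 + p_m*1.575517 + p_d*3.042945] = 1.644418


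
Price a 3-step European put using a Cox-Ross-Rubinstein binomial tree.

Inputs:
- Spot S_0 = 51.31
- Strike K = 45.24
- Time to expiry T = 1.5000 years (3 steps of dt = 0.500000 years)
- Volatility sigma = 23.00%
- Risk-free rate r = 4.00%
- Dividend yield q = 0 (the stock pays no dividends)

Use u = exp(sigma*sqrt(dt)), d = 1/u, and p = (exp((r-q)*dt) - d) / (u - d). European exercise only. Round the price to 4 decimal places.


dt = T/N = 0.500000
u = exp(sigma*sqrt(dt)) = 1.176607; d = 1/u = 0.849902
p = (exp((r-q)*dt) - d) / (u - d) = 0.521264
Discount per step: exp(-r*dt) = 0.980199
Stock lattice S(k, i) with i counting down-moves:
  k=0: S(0,0) = 51.3100
  k=1: S(1,0) = 60.3717; S(1,1) = 43.6085
  k=2: S(2,0) = 71.0337; S(2,1) = 51.3100; S(2,2) = 37.0629
  k=3: S(3,0) = 83.5788; S(3,1) = 60.3717; S(3,2) = 43.6085; S(3,3) = 31.4998
Terminal payoffs V(N, i) = max(K - S_T, 0):
  V(3,0) = 0.000000; V(3,1) = 0.000000; V(3,2) = 1.631543; V(3,3) = 13.740175
Backward induction: V(k, i) = exp(-r*dt) * [p * V(k+1, i) + (1-p) * V(k+1, i+1)].
  V(2,0) = exp(-r*dt) * [p*0.000000 + (1-p)*0.000000] = 0.000000
  V(2,1) = exp(-r*dt) * [p*0.000000 + (1-p)*1.631543] = 0.765611
  V(2,2) = exp(-r*dt) * [p*1.631543 + (1-p)*13.740175] = 7.281285
  V(1,0) = exp(-r*dt) * [p*0.000000 + (1-p)*0.765611] = 0.359268
  V(1,1) = exp(-r*dt) * [p*0.765611 + (1-p)*7.281285] = 3.807971
  V(0,0) = exp(-r*dt) * [p*0.359268 + (1-p)*3.807971] = 1.970478

Answer: Price = V(0,0) = 1.9705


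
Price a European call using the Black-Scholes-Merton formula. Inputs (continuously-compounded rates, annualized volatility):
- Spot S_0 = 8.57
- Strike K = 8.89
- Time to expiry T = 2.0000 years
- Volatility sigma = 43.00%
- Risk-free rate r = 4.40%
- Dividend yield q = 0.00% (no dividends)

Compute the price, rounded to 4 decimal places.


d1 = (ln(S/K) + (r - q + 0.5*sigma^2) * T) / (sigma * sqrt(T)) = 0.38848230
d2 = d1 - sigma * sqrt(T) = -0.21962953
exp(-rT) = 0.91576088; exp(-qT) = 1.00000000
C = S_0 * exp(-qT) * N(d1) - K * exp(-rT) * N(d2)
N(d1) = 0.65117042; N(d2) = 0.41307984
C = 8.5700 * 1.00000000 * 0.65117042 - 8.8900 * 0.91576088 * 0.41307984 = 2.2176

Answer: Price = 2.2176


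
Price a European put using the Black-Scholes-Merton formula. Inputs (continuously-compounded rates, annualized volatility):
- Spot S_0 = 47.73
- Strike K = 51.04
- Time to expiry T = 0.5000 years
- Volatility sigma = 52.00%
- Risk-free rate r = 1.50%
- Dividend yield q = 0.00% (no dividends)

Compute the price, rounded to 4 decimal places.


Answer: Price = 8.7330

Derivation:
d1 = (ln(S/K) + (r - q + 0.5*sigma^2) * T) / (sigma * sqrt(T)) = 0.02189445
d2 = d1 - sigma * sqrt(T) = -0.34580107
exp(-rT) = 0.99252805; exp(-qT) = 1.00000000
P = K * exp(-rT) * N(-d2) - S_0 * exp(-qT) * N(-d1)
N(-d1) = 0.49126608; N(-d2) = 0.63525389
P = 51.0400 * 0.99252805 * 0.63525389 - 47.7300 * 1.00000000 * 0.49126608 = 8.7330


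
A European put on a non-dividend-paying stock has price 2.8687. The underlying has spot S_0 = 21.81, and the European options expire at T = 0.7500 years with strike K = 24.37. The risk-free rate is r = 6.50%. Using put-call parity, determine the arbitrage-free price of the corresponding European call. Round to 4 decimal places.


Answer: Call price = 1.4682

Derivation:
Put-call parity: C - P = S_0 * exp(-qT) - K * exp(-rT).
S_0 * exp(-qT) = 21.8100 * 1.00000000 = 21.81000000
K * exp(-rT) = 24.3700 * 0.95241920 = 23.21045602
C = P + S*exp(-qT) - K*exp(-rT)
C = 2.8687 + 21.81000000 - 23.21045602 = 1.4682


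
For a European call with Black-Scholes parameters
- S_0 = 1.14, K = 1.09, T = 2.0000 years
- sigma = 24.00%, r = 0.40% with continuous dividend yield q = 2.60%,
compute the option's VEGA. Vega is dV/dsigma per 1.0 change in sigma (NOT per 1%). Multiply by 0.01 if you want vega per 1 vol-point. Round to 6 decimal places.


d1 = 0.1722116321; d2 = -0.1671996229
phi(d1) = 0.3930702396; exp(-qT) = 0.9493288668; exp(-rT) = 0.9920319148
Vega = S * exp(-qT) * phi(d1) * sqrt(T) = 1.1400 * 0.9493288668 * 0.3930702396 * 1.4142135624 = 0.601598

Answer: Vega = 0.601598


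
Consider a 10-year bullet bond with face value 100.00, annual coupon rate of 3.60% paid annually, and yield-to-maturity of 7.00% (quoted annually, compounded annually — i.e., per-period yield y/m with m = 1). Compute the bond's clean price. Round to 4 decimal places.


Answer: Price = 76.1198

Derivation:
Coupon per period c = face * coupon_rate / m = 3.600000
Periods per year m = 1; per-period yield y/m = 0.070000
Number of cashflows N = 10
Cashflows (t years, CF_t, discount factor 1/(1+y/m)^(m*t), PV):
  t = 1.0000: CF_t = 3.600000, DF = 0.934579, PV = 3.364486
  t = 2.0000: CF_t = 3.600000, DF = 0.873439, PV = 3.144379
  t = 3.0000: CF_t = 3.600000, DF = 0.816298, PV = 2.938672
  t = 4.0000: CF_t = 3.600000, DF = 0.762895, PV = 2.746423
  t = 5.0000: CF_t = 3.600000, DF = 0.712986, PV = 2.566750
  t = 6.0000: CF_t = 3.600000, DF = 0.666342, PV = 2.398832
  t = 7.0000: CF_t = 3.600000, DF = 0.622750, PV = 2.241899
  t = 8.0000: CF_t = 3.600000, DF = 0.582009, PV = 2.095233
  t = 9.0000: CF_t = 3.600000, DF = 0.543934, PV = 1.958161
  t = 10.0000: CF_t = 103.600000, DF = 0.508349, PV = 52.664987
Price P = sum_t PV_t = 76.119823


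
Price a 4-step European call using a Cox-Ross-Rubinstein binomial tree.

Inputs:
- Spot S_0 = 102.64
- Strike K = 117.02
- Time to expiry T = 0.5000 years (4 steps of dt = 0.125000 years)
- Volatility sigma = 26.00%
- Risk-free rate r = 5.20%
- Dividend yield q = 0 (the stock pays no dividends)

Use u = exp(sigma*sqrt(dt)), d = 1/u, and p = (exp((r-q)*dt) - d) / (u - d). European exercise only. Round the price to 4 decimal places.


Answer: Price = V(0,0) = 3.7189

Derivation:
dt = T/N = 0.125000
u = exp(sigma*sqrt(dt)) = 1.096281; d = 1/u = 0.912175
p = (exp((r-q)*dt) - d) / (u - d) = 0.512456
Discount per step: exp(-r*dt) = 0.993521
Stock lattice S(k, i) with i counting down-moves:
  k=0: S(0,0) = 102.6400
  k=1: S(1,0) = 112.5223; S(1,1) = 93.6256
  k=2: S(2,0) = 123.3561; S(2,1) = 102.6400; S(2,2) = 85.4029
  k=3: S(3,0) = 135.2330; S(3,1) = 112.5223; S(3,2) = 93.6256; S(3,3) = 77.9023
  k=4: S(4,0) = 148.2534; S(4,1) = 123.3561; S(4,2) = 102.6400; S(4,3) = 85.4029; S(4,4) = 71.0605
Terminal payoffs V(N, i) = max(S_T - K, 0):
  V(4,0) = 31.233441; V(4,1) = 6.336123; V(4,2) = 0.000000; V(4,3) = 0.000000; V(4,4) = 0.000000
Backward induction: V(k, i) = exp(-r*dt) * [p * V(k+1, i) + (1-p) * V(k+1, i+1)].
  V(3,0) = exp(-r*dt) * [p*31.233441 + (1-p)*6.336123] = 18.971183
  V(3,1) = exp(-r*dt) * [p*6.336123 + (1-p)*0.000000] = 3.225946
  V(3,2) = exp(-r*dt) * [p*0.000000 + (1-p)*0.000000] = 0.000000
  V(3,3) = exp(-r*dt) * [p*0.000000 + (1-p)*0.000000] = 0.000000
  V(2,0) = exp(-r*dt) * [p*18.971183 + (1-p)*3.225946] = 11.221507
  V(2,1) = exp(-r*dt) * [p*3.225946 + (1-p)*0.000000] = 1.642444
  V(2,2) = exp(-r*dt) * [p*0.000000 + (1-p)*0.000000] = 0.000000
  V(1,0) = exp(-r*dt) * [p*11.221507 + (1-p)*1.642444] = 6.508845
  V(1,1) = exp(-r*dt) * [p*1.642444 + (1-p)*0.000000] = 0.836227
  V(0,0) = exp(-r*dt) * [p*6.508845 + (1-p)*0.836227] = 3.718941


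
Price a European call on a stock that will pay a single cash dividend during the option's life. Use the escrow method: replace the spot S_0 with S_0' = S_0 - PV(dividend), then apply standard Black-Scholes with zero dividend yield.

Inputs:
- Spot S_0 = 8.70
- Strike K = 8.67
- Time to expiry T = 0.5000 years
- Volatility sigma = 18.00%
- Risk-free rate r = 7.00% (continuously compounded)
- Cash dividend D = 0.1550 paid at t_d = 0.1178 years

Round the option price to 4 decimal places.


Answer: Price = 0.5221

Derivation:
PV(D) = D * exp(-r * t_d) = 0.1550 * 0.99178791 = 0.15372713
S_0' = S_0 - PV(D) = 8.7000 - 0.15372713 = 8.54627287
d1 = (ln(S_0'/K) + (r + sigma^2/2)*T) / (sigma*sqrt(T)) = 0.22569651
d2 = d1 - sigma*sqrt(T) = 0.09841729
exp(-rT) = 0.96560542
N(d1) = 0.58928126; N(d2) = 0.53919953
C = S_0' * N(d1) - K * exp(-rT) * N(d2) = 8.54627287 * 0.58928126 - 8.6700 * 0.96560542 * 0.53919953 = 0.5221


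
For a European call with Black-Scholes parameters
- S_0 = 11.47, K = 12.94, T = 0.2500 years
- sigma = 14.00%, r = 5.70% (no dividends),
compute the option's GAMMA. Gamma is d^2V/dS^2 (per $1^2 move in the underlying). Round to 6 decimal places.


d1 = -1.4841193990; d2 = -1.5541193990
phi(d1) = 0.1326231371; exp(-qT) = 1.0000000000; exp(-rT) = 0.9858510507
Gamma = exp(-qT) * phi(d1) / (S * sigma * sqrt(T)) = 1.0000000000 * 0.1326231371 / (11.4700 * 0.1400 * 0.5000000000) = 0.165180

Answer: Gamma = 0.165180


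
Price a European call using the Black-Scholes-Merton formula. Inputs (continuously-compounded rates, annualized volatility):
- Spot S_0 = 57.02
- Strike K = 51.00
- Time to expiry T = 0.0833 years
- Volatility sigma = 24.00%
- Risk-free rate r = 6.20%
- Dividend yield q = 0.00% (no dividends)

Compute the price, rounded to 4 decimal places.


Answer: Price = 6.3533

Derivation:
d1 = (ln(S/K) + (r - q + 0.5*sigma^2) * T) / (sigma * sqrt(T)) = 1.71998312
d2 = d1 - sigma * sqrt(T) = 1.65071494
exp(-rT) = 0.99484871; exp(-qT) = 1.00000000
C = S_0 * exp(-qT) * N(d1) - K * exp(-rT) * N(d2)
N(d1) = 0.95728224; N(d2) = 0.95060160
C = 57.0200 * 1.00000000 * 0.95728224 - 51.0000 * 0.99484871 * 0.95060160 = 6.3533


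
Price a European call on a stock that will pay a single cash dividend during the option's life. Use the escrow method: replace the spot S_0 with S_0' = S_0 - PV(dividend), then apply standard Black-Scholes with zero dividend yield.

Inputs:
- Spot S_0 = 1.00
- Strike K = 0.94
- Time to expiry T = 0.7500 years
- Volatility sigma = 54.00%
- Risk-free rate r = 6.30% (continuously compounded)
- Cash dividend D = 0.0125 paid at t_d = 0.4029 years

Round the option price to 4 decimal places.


PV(D) = D * exp(-r * t_d) = 0.0125 * 0.97493673 = 0.01218671
S_0' = S_0 - PV(D) = 1.0000 - 0.01218671 = 0.98781329
d1 = (ln(S_0'/K) + (r + sigma^2/2)*T) / (sigma*sqrt(T)) = 0.44095411
d2 = d1 - sigma*sqrt(T) = -0.02669961
exp(-rT) = 0.95384891
N(d1) = 0.67037689; N(d2) = 0.48934966
C = S_0' * N(d1) - K * exp(-rT) * N(d2) = 0.98781329 * 0.67037689 - 0.9400 * 0.95384891 * 0.48934966 = 0.2234

Answer: Price = 0.2234


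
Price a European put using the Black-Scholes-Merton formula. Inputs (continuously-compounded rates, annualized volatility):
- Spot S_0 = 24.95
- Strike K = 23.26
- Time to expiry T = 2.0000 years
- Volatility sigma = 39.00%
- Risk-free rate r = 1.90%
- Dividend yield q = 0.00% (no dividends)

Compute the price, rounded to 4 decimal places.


Answer: Price = 3.9605

Derivation:
d1 = (ln(S/K) + (r - q + 0.5*sigma^2) * T) / (sigma * sqrt(T)) = 0.47183726
d2 = d1 - sigma * sqrt(T) = -0.07970603
exp(-rT) = 0.96271294; exp(-qT) = 1.00000000
P = K * exp(-rT) * N(-d2) - S_0 * exp(-qT) * N(-d1)
N(-d1) = 0.31852148; N(-d2) = 0.53176447
P = 23.2600 * 0.96271294 * 0.53176447 - 24.9500 * 1.00000000 * 0.31852148 = 3.9605


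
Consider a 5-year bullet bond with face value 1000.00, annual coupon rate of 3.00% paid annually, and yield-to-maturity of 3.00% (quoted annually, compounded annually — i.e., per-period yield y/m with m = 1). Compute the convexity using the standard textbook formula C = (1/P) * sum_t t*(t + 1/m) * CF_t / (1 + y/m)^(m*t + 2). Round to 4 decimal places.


Answer: Convexity = 26.1524

Derivation:
Coupon per period c = face * coupon_rate / m = 30.000000
Periods per year m = 1; per-period yield y/m = 0.030000
Number of cashflows N = 5
Cashflows (t years, CF_t, discount factor 1/(1+y/m)^(m*t), PV):
  t = 1.0000: CF_t = 30.000000, DF = 0.970874, PV = 29.126214
  t = 2.0000: CF_t = 30.000000, DF = 0.942596, PV = 28.277877
  t = 3.0000: CF_t = 30.000000, DF = 0.915142, PV = 27.454250
  t = 4.0000: CF_t = 30.000000, DF = 0.888487, PV = 26.654611
  t = 5.0000: CF_t = 1030.000000, DF = 0.862609, PV = 888.487048
Price P = sum_t PV_t = 1000.000000
Convexity numerator sum_t t*(t + 1/m) * CF_t / (1+y/m)^(m*t + 2):
  t = 1.0000: term = 54.908500
  t = 2.0000: term = 159.927669
  t = 3.0000: term = 310.539162
  t = 4.0000: term = 502.490554
  t = 5.0000: term = 25124.527701
Convexity = (1/P) * sum = 26152.393585 / 1000.000000 = 26.152394


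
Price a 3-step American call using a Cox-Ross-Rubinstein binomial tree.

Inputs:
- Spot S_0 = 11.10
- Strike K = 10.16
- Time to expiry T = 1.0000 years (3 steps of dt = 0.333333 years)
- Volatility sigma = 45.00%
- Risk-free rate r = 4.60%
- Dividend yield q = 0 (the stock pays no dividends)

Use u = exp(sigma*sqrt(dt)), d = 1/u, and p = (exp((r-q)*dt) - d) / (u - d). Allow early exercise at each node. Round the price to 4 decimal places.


Answer: Price = V(0,0) = 2.7490

Derivation:
dt = T/N = 0.333333
u = exp(sigma*sqrt(dt)) = 1.296681; d = 1/u = 0.771200
p = (exp((r-q)*dt) - d) / (u - d) = 0.464815
Discount per step: exp(-r*dt) = 0.984784
Stock lattice S(k, i) with i counting down-moves:
  k=0: S(0,0) = 11.1000
  k=1: S(1,0) = 14.3932; S(1,1) = 8.5603
  k=2: S(2,0) = 18.6633; S(2,1) = 11.1000; S(2,2) = 6.6017
  k=3: S(3,0) = 24.2004; S(3,1) = 14.3932; S(3,2) = 8.5603; S(3,3) = 5.0912
Terminal payoffs V(N, i) = max(S_T - K, 0):
  V(3,0) = 14.040371; V(3,1) = 4.233155; V(3,2) = 0.000000; V(3,3) = 0.000000
Backward induction: V(k, i) = exp(-r*dt) * [p * V(k+1, i) + (1-p) * V(k+1, i+1)]; then take max(V_cont, immediate exercise) for American.
  V(2,0) = exp(-r*dt) * [p*14.040371 + (1-p)*4.233155] = 8.657923; exercise = 8.503325; V(2,0) = max -> 8.657923
  V(2,1) = exp(-r*dt) * [p*4.233155 + (1-p)*0.000000] = 1.937696; exercise = 0.940000; V(2,1) = max -> 1.937696
  V(2,2) = exp(-r*dt) * [p*0.000000 + (1-p)*0.000000] = 0.000000; exercise = 0.000000; V(2,2) = max -> 0.000000
  V(1,0) = exp(-r*dt) * [p*8.657923 + (1-p)*1.937696] = 4.984346; exercise = 4.233155; V(1,0) = max -> 4.984346
  V(1,1) = exp(-r*dt) * [p*1.937696 + (1-p)*0.000000] = 0.886966; exercise = 0.000000; V(1,1) = max -> 0.886966
  V(0,0) = exp(-r*dt) * [p*4.984346 + (1-p)*0.886966] = 2.749015; exercise = 0.940000; V(0,0) = max -> 2.749015


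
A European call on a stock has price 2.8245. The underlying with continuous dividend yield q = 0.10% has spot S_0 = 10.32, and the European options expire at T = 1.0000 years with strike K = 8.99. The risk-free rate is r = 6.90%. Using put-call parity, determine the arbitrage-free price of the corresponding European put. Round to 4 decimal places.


Put-call parity: C - P = S_0 * exp(-qT) - K * exp(-rT).
S_0 * exp(-qT) = 10.3200 * 0.99900050 = 10.30968516
K * exp(-rT) = 8.9900 * 0.93332668 = 8.39060685
P = C - S*exp(-qT) + K*exp(-rT)
P = 2.8245 - 10.30968516 + 8.39060685 = 0.9054

Answer: Put price = 0.9054


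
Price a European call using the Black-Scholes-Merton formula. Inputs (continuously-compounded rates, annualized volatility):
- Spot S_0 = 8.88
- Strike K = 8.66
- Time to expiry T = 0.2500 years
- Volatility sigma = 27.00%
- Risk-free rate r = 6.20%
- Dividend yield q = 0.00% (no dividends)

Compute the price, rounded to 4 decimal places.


Answer: Price = 0.6660

Derivation:
d1 = (ln(S/K) + (r - q + 0.5*sigma^2) * T) / (sigma * sqrt(T)) = 0.36814322
d2 = d1 - sigma * sqrt(T) = 0.23314322
exp(-rT) = 0.98461951; exp(-qT) = 1.00000000
C = S_0 * exp(-qT) * N(d1) - K * exp(-rT) * N(d2)
N(d1) = 0.64361678; N(d2) = 0.59217490
C = 8.8800 * 1.00000000 * 0.64361678 - 8.6600 * 0.98461951 * 0.59217490 = 0.6660


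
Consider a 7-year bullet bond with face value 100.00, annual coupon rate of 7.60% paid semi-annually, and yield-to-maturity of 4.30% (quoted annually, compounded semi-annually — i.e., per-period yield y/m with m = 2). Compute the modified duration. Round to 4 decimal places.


Coupon per period c = face * coupon_rate / m = 3.800000
Periods per year m = 2; per-period yield y/m = 0.021500
Number of cashflows N = 14
Cashflows (t years, CF_t, discount factor 1/(1+y/m)^(m*t), PV):
  t = 0.5000: CF_t = 3.800000, DF = 0.978953, PV = 3.720020
  t = 1.0000: CF_t = 3.800000, DF = 0.958348, PV = 3.641723
  t = 1.5000: CF_t = 3.800000, DF = 0.938177, PV = 3.565073
  t = 2.0000: CF_t = 3.800000, DF = 0.918431, PV = 3.490038
  t = 2.5000: CF_t = 3.800000, DF = 0.899100, PV = 3.416581
  t = 3.0000: CF_t = 3.800000, DF = 0.880177, PV = 3.344671
  t = 3.5000: CF_t = 3.800000, DF = 0.861651, PV = 3.274274
  t = 4.0000: CF_t = 3.800000, DF = 0.843515, PV = 3.205359
  t = 4.5000: CF_t = 3.800000, DF = 0.825762, PV = 3.137894
  t = 5.0000: CF_t = 3.800000, DF = 0.808381, PV = 3.071849
  t = 5.5000: CF_t = 3.800000, DF = 0.791367, PV = 3.007194
  t = 6.0000: CF_t = 3.800000, DF = 0.774711, PV = 2.943901
  t = 6.5000: CF_t = 3.800000, DF = 0.758405, PV = 2.881939
  t = 7.0000: CF_t = 103.800000, DF = 0.742442, PV = 77.065528
Price P = sum_t PV_t = 119.766043
First compute Macaulay numerator sum_t t * PV_t:
  t * PV_t at t = 0.5000: 1.860010
  t * PV_t at t = 1.0000: 3.641723
  t * PV_t at t = 1.5000: 5.347610
  t * PV_t at t = 2.0000: 6.980075
  t * PV_t at t = 2.5000: 8.541453
  t * PV_t at t = 3.0000: 10.034012
  t * PV_t at t = 3.5000: 11.459958
  t * PV_t at t = 4.0000: 12.821435
  t * PV_t at t = 4.5000: 14.120523
  t * PV_t at t = 5.0000: 15.359246
  t * PV_t at t = 5.5000: 16.539570
  t * PV_t at t = 6.0000: 17.663404
  t * PV_t at t = 6.5000: 18.732603
  t * PV_t at t = 7.0000: 539.458698
Macaulay duration D = 682.560319 / 119.766043 = 5.699114
Modified duration = D / (1 + y/m) = 5.699114 / (1 + 0.021500) = 5.579162

Answer: Modified duration = 5.5792


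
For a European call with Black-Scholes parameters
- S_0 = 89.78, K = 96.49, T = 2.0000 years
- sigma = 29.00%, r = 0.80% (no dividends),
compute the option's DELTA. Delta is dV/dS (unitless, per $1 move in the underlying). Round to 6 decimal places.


Answer: Delta = 0.527238

Derivation:
d1 = 0.0683281119; d2 = -0.3417938212
phi(d1) = 0.3980120895; exp(-qT) = 1.0000000000; exp(-rT) = 0.9841273201
N(d1) = 0.5272377768
Delta = exp(-qT) * N(d1) = 1.0000000000 * 0.5272377768 = 0.527238


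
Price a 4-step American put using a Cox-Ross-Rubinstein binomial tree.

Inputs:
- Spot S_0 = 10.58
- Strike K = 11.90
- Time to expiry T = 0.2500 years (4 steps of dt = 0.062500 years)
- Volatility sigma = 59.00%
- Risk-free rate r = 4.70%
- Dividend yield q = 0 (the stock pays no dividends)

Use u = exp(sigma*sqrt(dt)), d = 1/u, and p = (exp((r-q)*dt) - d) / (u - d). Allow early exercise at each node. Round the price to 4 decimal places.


dt = T/N = 0.062500
u = exp(sigma*sqrt(dt)) = 1.158933; d = 1/u = 0.862862
p = (exp((r-q)*dt) - d) / (u - d) = 0.473128
Discount per step: exp(-r*dt) = 0.997067
Stock lattice S(k, i) with i counting down-moves:
  k=0: S(0,0) = 10.5800
  k=1: S(1,0) = 12.2615; S(1,1) = 9.1291
  k=2: S(2,0) = 14.2103; S(2,1) = 10.5800; S(2,2) = 7.8771
  k=3: S(3,0) = 16.4688; S(3,1) = 12.2615; S(3,2) = 9.1291; S(3,3) = 6.7969
  k=4: S(4,0) = 19.0862; S(4,1) = 14.2103; S(4,2) = 10.5800; S(4,3) = 7.8771; S(4,4) = 5.8648
Terminal payoffs V(N, i) = max(K - S_T, 0):
  V(4,0) = 0.000000; V(4,1) = 0.000000; V(4,2) = 1.320000; V(4,3) = 4.022856; V(4,4) = 6.035217
Backward induction: V(k, i) = exp(-r*dt) * [p * V(k+1, i) + (1-p) * V(k+1, i+1)]; then take max(V_cont, immediate exercise) for American.
  V(3,0) = exp(-r*dt) * [p*0.000000 + (1-p)*0.000000] = 0.000000; exercise = 0.000000; V(3,0) = max -> 0.000000
  V(3,1) = exp(-r*dt) * [p*0.000000 + (1-p)*1.320000] = 0.693431; exercise = 0.000000; V(3,1) = max -> 0.693431
  V(3,2) = exp(-r*dt) * [p*1.320000 + (1-p)*4.022856] = 2.736010; exercise = 2.770915; V(3,2) = max -> 2.770915
  V(3,3) = exp(-r*dt) * [p*4.022856 + (1-p)*6.035217] = 5.068203; exercise = 5.103108; V(3,3) = max -> 5.103108
  V(2,0) = exp(-r*dt) * [p*0.000000 + (1-p)*0.693431] = 0.364278; exercise = 0.000000; V(2,0) = max -> 0.364278
  V(2,1) = exp(-r*dt) * [p*0.693431 + (1-p)*2.770915] = 1.782755; exercise = 1.320000; V(2,1) = max -> 1.782755
  V(2,2) = exp(-r*dt) * [p*2.770915 + (1-p)*5.103108] = 3.987951; exercise = 4.022856; V(2,2) = max -> 4.022856
  V(1,0) = exp(-r*dt) * [p*0.364278 + (1-p)*1.782755] = 1.108373; exercise = 0.000000; V(1,0) = max -> 1.108373
  V(1,1) = exp(-r*dt) * [p*1.782755 + (1-p)*4.022856] = 2.954311; exercise = 2.770915; V(1,1) = max -> 2.954311
  V(0,0) = exp(-r*dt) * [p*1.108373 + (1-p)*2.954311] = 2.074842; exercise = 1.320000; V(0,0) = max -> 2.074842

Answer: Price = V(0,0) = 2.0748


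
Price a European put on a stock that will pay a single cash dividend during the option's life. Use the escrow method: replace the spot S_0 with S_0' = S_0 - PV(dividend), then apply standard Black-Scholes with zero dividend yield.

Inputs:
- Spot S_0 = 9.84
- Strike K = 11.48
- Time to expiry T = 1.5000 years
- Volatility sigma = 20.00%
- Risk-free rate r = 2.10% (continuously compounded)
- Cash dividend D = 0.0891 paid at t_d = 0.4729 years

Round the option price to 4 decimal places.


Answer: Price = 1.8461

Derivation:
PV(D) = D * exp(-r * t_d) = 0.0891 * 0.99011825 = 0.08821954
S_0' = S_0 - PV(D) = 9.8400 - 0.08821954 = 9.75178046
d1 = (ln(S_0'/K) + (r + sigma^2/2)*T) / (sigma*sqrt(T)) = -0.41501097
d2 = d1 - sigma*sqrt(T) = -0.65995994
exp(-rT) = 0.96899096
N(-d1) = 0.66093306; N(-d2) = 0.74536023
P = K * exp(-rT) * N(-d2) - S_0' * N(-d1) = 11.4800 * 0.96899096 * 0.74536023 - 9.75178046 * 0.66093306 = 1.8461


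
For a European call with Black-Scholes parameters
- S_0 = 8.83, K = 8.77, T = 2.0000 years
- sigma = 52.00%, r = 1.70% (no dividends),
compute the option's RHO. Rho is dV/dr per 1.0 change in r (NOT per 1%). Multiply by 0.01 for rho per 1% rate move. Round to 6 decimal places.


Answer: Rho = 6.399127

Derivation:
d1 = 0.4232009721; d2 = -0.3121900804
phi(d1) = 0.3647700717; exp(-qT) = 1.0000000000; exp(-rT) = 0.9665715046
N(d2) = 0.3774480352
Rho = K*T*exp(-rT)*N(d2) = 8.7700 * 2.0000 * 0.9665715046 * 0.3774480352 = 6.399127


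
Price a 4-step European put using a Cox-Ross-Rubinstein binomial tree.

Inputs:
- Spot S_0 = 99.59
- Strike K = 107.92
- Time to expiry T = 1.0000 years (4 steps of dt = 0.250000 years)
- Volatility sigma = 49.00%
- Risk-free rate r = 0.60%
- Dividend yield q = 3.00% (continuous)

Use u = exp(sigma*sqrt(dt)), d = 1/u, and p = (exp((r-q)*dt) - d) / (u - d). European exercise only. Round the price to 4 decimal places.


dt = T/N = 0.250000
u = exp(sigma*sqrt(dt)) = 1.277621; d = 1/u = 0.782705
p = (exp((r-q)*dt) - d) / (u - d) = 0.426968
Discount per step: exp(-r*dt) = 0.998501
Stock lattice S(k, i) with i counting down-moves:
  k=0: S(0,0) = 99.5900
  k=1: S(1,0) = 127.2383; S(1,1) = 77.9495
  k=2: S(2,0) = 162.5624; S(2,1) = 99.5900; S(2,2) = 61.0115
  k=3: S(3,0) = 207.6932; S(3,1) = 127.2383; S(3,2) = 77.9495; S(3,3) = 47.7539
  k=4: S(4,0) = 265.3532; S(4,1) = 162.5624; S(4,2) = 99.5900; S(4,3) = 61.0115; S(4,4) = 37.3772
Terminal payoffs V(N, i) = max(K - S_T, 0):
  V(4,0) = 0.000000; V(4,1) = 0.000000; V(4,2) = 8.330000; V(4,3) = 46.908537; V(4,4) = 70.542768
Backward induction: V(k, i) = exp(-r*dt) * [p * V(k+1, i) + (1-p) * V(k+1, i+1)].
  V(3,0) = exp(-r*dt) * [p*0.000000 + (1-p)*0.000000] = 0.000000
  V(3,1) = exp(-r*dt) * [p*0.000000 + (1-p)*8.330000] = 4.766205
  V(3,2) = exp(-r*dt) * [p*8.330000 + (1-p)*46.908537] = 30.391131
  V(3,3) = exp(-r*dt) * [p*46.908537 + (1-p)*70.542768] = 60.361108
  V(2,0) = exp(-r*dt) * [p*0.000000 + (1-p)*4.766205] = 2.727096
  V(2,1) = exp(-r*dt) * [p*4.766205 + (1-p)*30.391131] = 19.420965
  V(2,2) = exp(-r*dt) * [p*30.391131 + (1-p)*60.361108] = 47.493605
  V(1,0) = exp(-r*dt) * [p*2.727096 + (1-p)*19.420965] = 12.274798
  V(1,1) = exp(-r*dt) * [p*19.420965 + (1-p)*47.493605] = 35.454276
  V(0,0) = exp(-r*dt) * [p*12.274798 + (1-p)*35.454276] = 25.519083

Answer: Price = V(0,0) = 25.5191


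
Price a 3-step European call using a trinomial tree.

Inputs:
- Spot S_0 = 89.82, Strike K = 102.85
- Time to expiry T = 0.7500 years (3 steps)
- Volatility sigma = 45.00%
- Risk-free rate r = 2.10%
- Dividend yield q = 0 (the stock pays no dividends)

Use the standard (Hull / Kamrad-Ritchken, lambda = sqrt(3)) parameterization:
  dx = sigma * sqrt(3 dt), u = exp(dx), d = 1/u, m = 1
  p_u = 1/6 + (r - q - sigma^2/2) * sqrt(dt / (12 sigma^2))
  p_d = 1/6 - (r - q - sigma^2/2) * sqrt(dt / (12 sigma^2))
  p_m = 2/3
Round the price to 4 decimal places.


Answer: Price = V(0,0) = 9.9918

Derivation:
dt = T/N = 0.250000; dx = sigma*sqrt(3*dt) = 0.389711
u = exp(dx) = 1.476555; d = 1/u = 0.677252
p_u = 0.140926, p_m = 0.666667, p_d = 0.192407
Discount per step: exp(-r*dt) = 0.994764
Stock lattice S(k, j) with j the centered position index:
  k=0: S(0,+0) = 89.8200
  k=1: S(1,-1) = 60.8308; S(1,+0) = 89.8200; S(1,+1) = 132.6241
  k=2: S(2,-2) = 41.1978; S(2,-1) = 60.8308; S(2,+0) = 89.8200; S(2,+1) = 132.6241; S(2,+2) = 195.8268
  k=3: S(3,-3) = 27.9013; S(3,-2) = 41.1978; S(3,-1) = 60.8308; S(3,+0) = 89.8200; S(3,+1) = 132.6241; S(3,+2) = 195.8268; S(3,+3) = 289.1490
Terminal payoffs V(N, j) = max(S_T - K, 0):
  V(3,-3) = 0.000000; V(3,-2) = 0.000000; V(3,-1) = 0.000000; V(3,+0) = 0.000000; V(3,+1) = 29.774138; V(3,+2) = 92.976787; V(3,+3) = 186.298953
Backward induction: V(k, j) = exp(-r*dt) * [p_u * V(k+1, j+1) + p_m * V(k+1, j) + p_d * V(k+1, j-1)]
  V(2,-2) = exp(-r*dt) * [p_u*0.000000 + p_m*0.000000 + p_d*0.000000] = 0.000000
  V(2,-1) = exp(-r*dt) * [p_u*0.000000 + p_m*0.000000 + p_d*0.000000] = 0.000000
  V(2,+0) = exp(-r*dt) * [p_u*29.774138 + p_m*0.000000 + p_d*0.000000] = 4.173993
  V(2,+1) = exp(-r*dt) * [p_u*92.976787 + p_m*29.774138 + p_d*0.000000] = 32.779769
  V(2,+2) = exp(-r*dt) * [p_u*186.298953 + p_m*92.976787 + p_d*29.774138] = 93.475689
  V(1,-1) = exp(-r*dt) * [p_u*4.173993 + p_m*0.000000 + p_d*0.000000] = 0.585146
  V(1,+0) = exp(-r*dt) * [p_u*32.779769 + p_m*4.173993 + p_d*0.000000] = 7.363439
  V(1,+1) = exp(-r*dt) * [p_u*93.475689 + p_m*32.779769 + p_d*4.173993] = 35.641871
  V(0,+0) = exp(-r*dt) * [p_u*35.641871 + p_m*7.363439 + p_d*0.585146] = 9.991834


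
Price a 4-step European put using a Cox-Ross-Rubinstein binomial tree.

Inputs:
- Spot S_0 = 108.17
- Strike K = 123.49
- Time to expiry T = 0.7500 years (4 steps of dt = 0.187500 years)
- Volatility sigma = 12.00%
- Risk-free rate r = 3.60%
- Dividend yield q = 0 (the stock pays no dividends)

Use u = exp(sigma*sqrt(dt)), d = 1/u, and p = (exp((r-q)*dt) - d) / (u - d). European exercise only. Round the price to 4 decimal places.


Answer: Price = V(0,0) = 12.9052

Derivation:
dt = T/N = 0.187500
u = exp(sigma*sqrt(dt)) = 1.053335; d = 1/u = 0.949365
p = (exp((r-q)*dt) - d) / (u - d) = 0.552155
Discount per step: exp(-r*dt) = 0.993273
Stock lattice S(k, i) with i counting down-moves:
  k=0: S(0,0) = 108.1700
  k=1: S(1,0) = 113.9393; S(1,1) = 102.6929
  k=2: S(2,0) = 120.0162; S(2,1) = 108.1700; S(2,2) = 97.4930
  k=3: S(3,0) = 126.4173; S(3,1) = 113.9393; S(3,2) = 102.6929; S(3,3) = 92.5565
  k=4: S(4,0) = 133.1598; S(4,1) = 120.0162; S(4,2) = 108.1700; S(4,3) = 97.4930; S(4,4) = 87.8700
Terminal payoffs V(N, i) = max(K - S_T, 0):
  V(4,0) = 0.000000; V(4,1) = 3.473755; V(4,2) = 15.320000; V(4,3) = 25.996958; V(4,4) = 35.620042
Backward induction: V(k, i) = exp(-r*dt) * [p * V(k+1, i) + (1-p) * V(k+1, i+1)].
  V(3,0) = exp(-r*dt) * [p*0.000000 + (1-p)*3.473755] = 1.545239
  V(3,1) = exp(-r*dt) * [p*3.473755 + (1-p)*15.320000] = 8.719979
  V(3,2) = exp(-r*dt) * [p*15.320000 + (1-p)*25.996958] = 19.966395
  V(3,3) = exp(-r*dt) * [p*25.996958 + (1-p)*35.620042] = 30.102729
  V(2,0) = exp(-r*dt) * [p*1.545239 + (1-p)*8.719979] = 4.726400
  V(2,1) = exp(-r*dt) * [p*8.719979 + (1-p)*19.966395] = 13.664088
  V(2,2) = exp(-r*dt) * [p*19.966395 + (1-p)*30.102729] = 24.341045
  V(1,0) = exp(-r*dt) * [p*4.726400 + (1-p)*13.664088] = 8.670377
  V(1,1) = exp(-r*dt) * [p*13.664088 + (1-p)*24.341045] = 18.321622
  V(0,0) = exp(-r*dt) * [p*8.670377 + (1-p)*18.321622] = 12.905236


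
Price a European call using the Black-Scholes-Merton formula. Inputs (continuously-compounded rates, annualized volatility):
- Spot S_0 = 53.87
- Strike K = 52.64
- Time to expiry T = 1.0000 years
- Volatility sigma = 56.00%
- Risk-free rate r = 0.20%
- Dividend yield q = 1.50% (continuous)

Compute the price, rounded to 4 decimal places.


Answer: Price = 11.9123

Derivation:
d1 = (ln(S/K) + (r - q + 0.5*sigma^2) * T) / (sigma * sqrt(T)) = 0.29803116
d2 = d1 - sigma * sqrt(T) = -0.26196884
exp(-rT) = 0.99800200; exp(-qT) = 0.98511194
C = S_0 * exp(-qT) * N(d1) - K * exp(-rT) * N(d2)
N(d1) = 0.61716031; N(d2) = 0.39667273
C = 53.8700 * 0.98511194 * 0.61716031 - 52.6400 * 0.99800200 * 0.39667273 = 11.9123


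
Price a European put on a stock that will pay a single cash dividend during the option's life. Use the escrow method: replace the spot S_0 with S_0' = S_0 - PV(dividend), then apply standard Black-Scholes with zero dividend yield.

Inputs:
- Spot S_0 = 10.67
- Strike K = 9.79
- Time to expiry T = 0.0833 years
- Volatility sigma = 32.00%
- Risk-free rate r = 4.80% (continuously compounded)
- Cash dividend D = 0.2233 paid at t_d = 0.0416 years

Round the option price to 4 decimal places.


PV(D) = D * exp(-r * t_d) = 0.2233 * 0.99800519 = 0.22285456
S_0' = S_0 - PV(D) = 10.6700 - 0.22285456 = 10.44714544
d1 = (ln(S_0'/K) + (r + sigma^2/2)*T) / (sigma*sqrt(T)) = 0.79290397
d2 = d1 - sigma*sqrt(T) = 0.70054641
exp(-rT) = 0.99600958
N(-d1) = 0.21391689; N(-d2) = 0.24179307
P = K * exp(-rT) * N(-d2) - S_0' * N(-d1) = 9.7900 * 0.99600958 * 0.24179307 - 10.44714544 * 0.21391689 = 0.1229

Answer: Price = 0.1229


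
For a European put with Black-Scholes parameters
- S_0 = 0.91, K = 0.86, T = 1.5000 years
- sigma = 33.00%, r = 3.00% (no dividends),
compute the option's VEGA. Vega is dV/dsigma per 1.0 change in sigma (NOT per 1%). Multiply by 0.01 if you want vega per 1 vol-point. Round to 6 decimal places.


d1 = 0.4532476692; d2 = 0.0490818617
phi(d1) = 0.3599985562; exp(-qT) = 1.0000000000; exp(-rT) = 0.9559974818
Vega = S * exp(-qT) * phi(d1) * sqrt(T) = 0.9100 * 1.0000000000 * 0.3599985562 * 1.2247448714 = 0.401225

Answer: Vega = 0.401225


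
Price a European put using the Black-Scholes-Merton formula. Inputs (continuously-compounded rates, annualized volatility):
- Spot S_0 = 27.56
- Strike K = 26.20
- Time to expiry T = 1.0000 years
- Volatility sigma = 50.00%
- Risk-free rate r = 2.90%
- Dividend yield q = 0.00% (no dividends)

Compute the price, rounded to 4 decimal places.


d1 = (ln(S/K) + (r - q + 0.5*sigma^2) * T) / (sigma * sqrt(T)) = 0.40921207
d2 = d1 - sigma * sqrt(T) = -0.09078793
exp(-rT) = 0.97141646; exp(-qT) = 1.00000000
P = K * exp(-rT) * N(-d2) - S_0 * exp(-qT) * N(-d1)
N(-d1) = 0.34119202; N(-d2) = 0.53616945
P = 26.2000 * 0.97141646 * 0.53616945 - 27.5600 * 1.00000000 * 0.34119202 = 4.2429

Answer: Price = 4.2429
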